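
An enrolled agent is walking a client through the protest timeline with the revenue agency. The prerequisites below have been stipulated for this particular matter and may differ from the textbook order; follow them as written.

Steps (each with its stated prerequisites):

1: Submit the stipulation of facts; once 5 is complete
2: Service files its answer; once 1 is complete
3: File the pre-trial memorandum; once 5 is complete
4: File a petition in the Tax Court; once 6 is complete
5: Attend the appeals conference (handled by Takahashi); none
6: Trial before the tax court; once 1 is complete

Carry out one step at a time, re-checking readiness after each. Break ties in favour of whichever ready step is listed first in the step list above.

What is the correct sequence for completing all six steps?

5 → 1 → 2 → 3 → 6 → 4

5 has no prerequisites → 5 first.
1 and 3 are both available; 1 is listed earlier → 1.
Now 2, 3 and 6 have their prerequisites met. 2 is listed earlier, so 2 next.
3 and 6 are both available; 3 is listed earlier → 3.
6 needed 1, now all done → 6.
4 needed 6, now all done → 4.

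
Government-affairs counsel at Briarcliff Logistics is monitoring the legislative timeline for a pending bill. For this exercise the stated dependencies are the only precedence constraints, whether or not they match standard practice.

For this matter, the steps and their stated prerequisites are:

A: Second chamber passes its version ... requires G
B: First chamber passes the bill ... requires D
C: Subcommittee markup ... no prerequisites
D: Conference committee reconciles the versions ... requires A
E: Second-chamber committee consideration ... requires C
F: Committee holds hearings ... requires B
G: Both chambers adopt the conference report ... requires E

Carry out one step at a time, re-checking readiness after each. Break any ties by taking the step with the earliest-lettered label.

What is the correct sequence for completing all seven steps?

C has no prerequisites → C first.
Next only E has its prerequisites met → E.
Next only G has its prerequisites met → G.
That leaves A as the only ready step → A.
D is the only step now ready → D.
B needed D, now all done → B.
F needed B, now all done → F.

C, E, G, A, D, B, F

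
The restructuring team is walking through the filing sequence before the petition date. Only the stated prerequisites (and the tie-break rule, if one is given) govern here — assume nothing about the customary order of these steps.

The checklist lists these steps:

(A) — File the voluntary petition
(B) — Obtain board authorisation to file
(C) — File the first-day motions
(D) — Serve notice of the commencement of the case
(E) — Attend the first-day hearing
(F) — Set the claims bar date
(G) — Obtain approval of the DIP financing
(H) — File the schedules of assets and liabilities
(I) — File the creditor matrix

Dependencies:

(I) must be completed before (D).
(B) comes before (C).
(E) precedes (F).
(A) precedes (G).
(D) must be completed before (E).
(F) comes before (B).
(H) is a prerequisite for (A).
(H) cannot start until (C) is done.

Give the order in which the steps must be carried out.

(I) (D) (E) (F) (B) (C) (H) (A) (G)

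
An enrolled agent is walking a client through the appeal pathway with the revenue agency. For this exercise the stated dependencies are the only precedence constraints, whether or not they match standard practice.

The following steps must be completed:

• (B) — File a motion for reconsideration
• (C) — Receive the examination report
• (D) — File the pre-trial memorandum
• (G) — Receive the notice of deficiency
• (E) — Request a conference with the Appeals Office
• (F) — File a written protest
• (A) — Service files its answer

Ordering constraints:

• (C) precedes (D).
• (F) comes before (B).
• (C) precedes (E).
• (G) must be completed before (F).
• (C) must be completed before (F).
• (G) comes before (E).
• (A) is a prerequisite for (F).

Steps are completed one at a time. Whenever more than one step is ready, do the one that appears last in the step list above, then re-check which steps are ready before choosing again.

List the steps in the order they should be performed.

(A), (G) and (C) have no prerequisites; (A) is listed later, so (A) is first.
Ready: (G) and (C). (G) is listed later → (G).
That leaves (C) as the only ready step → (C).
Ready: (F), (E) and (D). (F) is listed later → (F).
(B) now also ready, so the ready set is {(E), (D), (B)}; (E) is listed later → (E).
Now (D) and (B) have their prerequisites met. (D) is listed later, so (D) next.
Next only (B) has its prerequisites met → (B).

(A), (G), (C), (F), (E), (D), (B)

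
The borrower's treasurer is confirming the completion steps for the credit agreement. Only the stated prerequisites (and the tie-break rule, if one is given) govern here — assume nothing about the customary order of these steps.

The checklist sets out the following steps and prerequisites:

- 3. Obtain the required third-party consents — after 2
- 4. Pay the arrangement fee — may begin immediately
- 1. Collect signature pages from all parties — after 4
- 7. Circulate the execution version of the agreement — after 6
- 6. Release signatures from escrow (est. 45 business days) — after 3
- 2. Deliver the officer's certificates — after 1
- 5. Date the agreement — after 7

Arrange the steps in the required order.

4 → 1 → 2 → 3 → 6 → 7 → 5

Only 4 has no prerequisites, so it is first.
That leaves 1 as the only ready step → 1.
That leaves 2 as the only ready step → 2.
3 needed 2, now all done → 3.
Next only 6 has its prerequisites met → 6.
That leaves 7 as the only ready step → 7.
That leaves 5 as the only ready step → 5.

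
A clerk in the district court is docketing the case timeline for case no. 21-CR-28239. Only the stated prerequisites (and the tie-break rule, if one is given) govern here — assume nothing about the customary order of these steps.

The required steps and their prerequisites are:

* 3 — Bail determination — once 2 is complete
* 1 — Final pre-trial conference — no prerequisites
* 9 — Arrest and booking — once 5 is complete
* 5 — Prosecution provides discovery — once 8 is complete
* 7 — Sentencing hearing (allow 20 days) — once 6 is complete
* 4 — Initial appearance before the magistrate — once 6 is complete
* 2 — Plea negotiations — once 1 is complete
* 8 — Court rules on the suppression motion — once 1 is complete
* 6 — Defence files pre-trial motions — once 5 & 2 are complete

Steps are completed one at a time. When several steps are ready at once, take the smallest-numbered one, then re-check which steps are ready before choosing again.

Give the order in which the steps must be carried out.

1 has no prerequisites → 1 first.
Ready: 2 and 8. 2 has the earlier label → 2.
Ready: 3 and 8. 3 has the earlier label → 3.
8 is the only step now ready → 8.
5 needed 8, now all done → 5.
6 and 9 are both available; 6 has the earlier label → 6.
4 and 7 now also ready, so the ready set is {4, 7, 9}; 4 has the earlier label → 4.
7 and 9 are both available; 7 has the earlier label → 7.
9 is the only step now ready → 9.

1 2 3 8 5 6 4 7 9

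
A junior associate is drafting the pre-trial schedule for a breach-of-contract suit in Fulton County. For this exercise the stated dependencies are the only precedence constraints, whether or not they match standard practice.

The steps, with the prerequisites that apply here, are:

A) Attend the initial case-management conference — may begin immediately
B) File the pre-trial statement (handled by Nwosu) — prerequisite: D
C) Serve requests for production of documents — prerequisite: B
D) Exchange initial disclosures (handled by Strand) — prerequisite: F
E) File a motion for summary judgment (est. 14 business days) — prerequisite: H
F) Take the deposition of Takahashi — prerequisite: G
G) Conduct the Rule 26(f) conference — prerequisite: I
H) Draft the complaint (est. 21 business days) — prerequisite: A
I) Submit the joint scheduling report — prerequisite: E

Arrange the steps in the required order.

A → H → E → I → G → F → D → B → C

A has no prerequisites → A first.
H is the only step now ready → H.
E is the only step now ready → E.
Next only I has its prerequisites met → I.
Next only G has its prerequisites met → G.
F needed G, now all done → F.
D needed F, now all done → D.
B needed D, now all done → B.
Next only C has its prerequisites met → C.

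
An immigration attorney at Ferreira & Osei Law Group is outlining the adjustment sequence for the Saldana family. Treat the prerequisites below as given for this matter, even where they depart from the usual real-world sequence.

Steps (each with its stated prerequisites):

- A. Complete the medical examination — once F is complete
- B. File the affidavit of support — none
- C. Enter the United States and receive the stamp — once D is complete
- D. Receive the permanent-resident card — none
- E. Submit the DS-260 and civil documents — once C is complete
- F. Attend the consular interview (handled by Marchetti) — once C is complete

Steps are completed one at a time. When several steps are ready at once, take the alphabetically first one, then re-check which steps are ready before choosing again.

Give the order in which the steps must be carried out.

Nothing is required for B and D. B has the earlier label → B first.
D is the only step now ready → D.
C needed D, now all done → C.
E and F are both available; E has the earlier label → E.
F needed C, now all done → F.
That leaves A as the only ready step → A.

B D C E F A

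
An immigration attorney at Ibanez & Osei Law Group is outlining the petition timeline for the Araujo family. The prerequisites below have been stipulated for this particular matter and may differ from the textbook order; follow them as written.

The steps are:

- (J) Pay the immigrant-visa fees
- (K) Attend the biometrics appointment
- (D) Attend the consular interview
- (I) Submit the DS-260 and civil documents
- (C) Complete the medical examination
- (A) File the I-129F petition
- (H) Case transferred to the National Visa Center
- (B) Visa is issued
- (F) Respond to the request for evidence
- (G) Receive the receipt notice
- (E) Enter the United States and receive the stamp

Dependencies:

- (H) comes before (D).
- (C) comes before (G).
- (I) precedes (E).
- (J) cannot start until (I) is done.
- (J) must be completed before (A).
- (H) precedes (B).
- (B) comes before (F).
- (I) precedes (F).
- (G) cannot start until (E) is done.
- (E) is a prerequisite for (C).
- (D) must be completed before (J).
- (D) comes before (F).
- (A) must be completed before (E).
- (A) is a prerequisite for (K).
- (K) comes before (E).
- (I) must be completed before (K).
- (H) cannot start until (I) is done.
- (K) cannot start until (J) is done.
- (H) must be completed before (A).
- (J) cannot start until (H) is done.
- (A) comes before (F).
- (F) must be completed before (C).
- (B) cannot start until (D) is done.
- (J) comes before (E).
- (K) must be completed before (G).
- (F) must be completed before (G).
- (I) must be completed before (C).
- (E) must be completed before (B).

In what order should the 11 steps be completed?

(I), (H), (D), (J), (A), (K), (E), (B), (F), (C), (G)

(I) has no prerequisites → (I) first.
(H) is the only step now ready → (H).
That leaves (D) as the only ready step → (D).
(J) needed (D), (I) and (H), now all done → (J).
(A) needed (J) and (H), now all done → (A).
(K) needed (J), (I) and (A), now all done → (K).
(E) needed (J), (K), (I) and (A), now all done → (E).
(B) needed (D), (H) and (E), now all done → (B).
(F) is the only step now ready → (F).
(C) needed (I), (F) and (E), now all done → (C).
(G) is the only step now ready → (G).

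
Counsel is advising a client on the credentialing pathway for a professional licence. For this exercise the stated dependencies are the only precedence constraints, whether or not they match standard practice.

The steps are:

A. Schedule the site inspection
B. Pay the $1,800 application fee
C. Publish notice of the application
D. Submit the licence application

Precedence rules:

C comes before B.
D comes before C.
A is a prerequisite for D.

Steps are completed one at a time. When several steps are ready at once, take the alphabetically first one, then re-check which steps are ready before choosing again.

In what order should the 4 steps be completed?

A, D, C, B

A has no prerequisites → A first.
D is the only step now ready → D.
C is the only step now ready → C.
That leaves B as the only ready step → B.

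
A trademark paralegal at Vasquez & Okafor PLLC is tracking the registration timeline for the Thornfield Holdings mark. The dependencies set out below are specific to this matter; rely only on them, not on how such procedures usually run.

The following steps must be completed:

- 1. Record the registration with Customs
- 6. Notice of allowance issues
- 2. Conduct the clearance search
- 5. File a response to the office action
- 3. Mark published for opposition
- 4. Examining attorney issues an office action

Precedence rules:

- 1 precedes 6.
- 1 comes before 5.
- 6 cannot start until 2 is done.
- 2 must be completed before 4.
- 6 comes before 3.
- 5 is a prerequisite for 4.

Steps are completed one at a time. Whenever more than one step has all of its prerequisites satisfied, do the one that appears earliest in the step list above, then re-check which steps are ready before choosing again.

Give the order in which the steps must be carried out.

1, 2, 6, 5, 3, 4

Nothing is required for 1 and 2. 1 is listed earlier → 1 first.
5 now also ready, so the ready set is {2, 5}; 2 is listed earlier → 2.
6 and 5 are both available; 6 is listed earlier → 6.
5 and 3 are both available; 5 is listed earlier → 5.
Ready: 3 and 4. 3 is listed earlier → 3.
4 needed 2 and 5, now all done → 4.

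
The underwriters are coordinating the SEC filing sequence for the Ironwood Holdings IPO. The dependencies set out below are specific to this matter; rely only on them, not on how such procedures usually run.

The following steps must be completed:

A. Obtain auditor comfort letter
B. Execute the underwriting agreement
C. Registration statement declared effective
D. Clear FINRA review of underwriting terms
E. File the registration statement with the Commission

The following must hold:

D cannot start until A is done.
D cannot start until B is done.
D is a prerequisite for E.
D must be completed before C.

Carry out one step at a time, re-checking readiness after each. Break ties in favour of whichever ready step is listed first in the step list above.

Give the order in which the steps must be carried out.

A B D C E

A and B have no prerequisites; A is listed earlier, so A is first.
Next only B has its prerequisites met → B.
That leaves D as the only ready step → D.
Ready: C and E. C is listed earlier → C.
E is the only step now ready → E.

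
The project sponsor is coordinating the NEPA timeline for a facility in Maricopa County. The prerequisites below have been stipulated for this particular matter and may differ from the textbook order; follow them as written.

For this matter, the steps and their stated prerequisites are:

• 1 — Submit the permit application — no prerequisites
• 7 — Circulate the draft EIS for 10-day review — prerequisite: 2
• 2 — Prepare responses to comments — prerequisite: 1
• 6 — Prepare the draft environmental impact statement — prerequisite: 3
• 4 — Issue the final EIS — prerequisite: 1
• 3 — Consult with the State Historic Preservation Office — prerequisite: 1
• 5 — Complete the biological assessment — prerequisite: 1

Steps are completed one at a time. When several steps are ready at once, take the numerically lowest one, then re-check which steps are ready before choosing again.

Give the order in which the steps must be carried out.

1 has no prerequisites → 1 first.
Ready: 2, 3, 4 and 5. 2 has the earlier label → 2.
Ready: 3, 4, 5 and 7. 3 has the earlier label → 3.
4, 5, 6 and 7 are all available; 4 has the earlier label → 4.
Ready: 5, 6 and 7. 5 has the earlier label → 5.
Now 6 and 7 have their prerequisites met. 6 has the earlier label, so 6 next.
7 needed 2, now all done → 7.

1, 2, 3, 4, 5, 6, 7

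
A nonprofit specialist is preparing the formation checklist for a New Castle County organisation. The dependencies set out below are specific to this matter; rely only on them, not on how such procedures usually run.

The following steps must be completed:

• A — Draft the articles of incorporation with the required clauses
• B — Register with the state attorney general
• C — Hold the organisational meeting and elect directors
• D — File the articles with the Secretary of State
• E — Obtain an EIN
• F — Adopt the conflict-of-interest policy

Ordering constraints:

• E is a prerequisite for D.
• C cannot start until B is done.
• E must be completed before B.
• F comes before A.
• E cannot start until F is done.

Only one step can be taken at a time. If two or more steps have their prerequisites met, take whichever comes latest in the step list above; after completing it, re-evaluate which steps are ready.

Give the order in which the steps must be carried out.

F, E, D, B, C, A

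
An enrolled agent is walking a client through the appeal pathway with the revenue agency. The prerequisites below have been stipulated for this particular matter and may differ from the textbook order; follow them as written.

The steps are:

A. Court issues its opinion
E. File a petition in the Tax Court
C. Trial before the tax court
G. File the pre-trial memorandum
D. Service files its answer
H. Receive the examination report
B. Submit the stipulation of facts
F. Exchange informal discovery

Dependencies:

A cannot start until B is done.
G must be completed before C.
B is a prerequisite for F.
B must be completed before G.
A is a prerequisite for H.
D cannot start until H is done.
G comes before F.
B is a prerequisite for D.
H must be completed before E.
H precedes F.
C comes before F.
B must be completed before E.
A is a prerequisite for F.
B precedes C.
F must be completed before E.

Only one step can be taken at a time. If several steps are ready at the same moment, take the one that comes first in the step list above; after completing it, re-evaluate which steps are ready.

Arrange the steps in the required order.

B → A → G → C → H → D → F → E

B has no prerequisites → B first.
A and G are both available; A is listed earlier → A.
Ready: G and H. G is listed earlier → G.
C now also ready, so the ready set is {C, H}; C is listed earlier → C.
H is the only step now ready → H.
Ready: D and F. D is listed earlier → D.
That leaves F as the only ready step → F.
E needed H, B and F, now all done → E.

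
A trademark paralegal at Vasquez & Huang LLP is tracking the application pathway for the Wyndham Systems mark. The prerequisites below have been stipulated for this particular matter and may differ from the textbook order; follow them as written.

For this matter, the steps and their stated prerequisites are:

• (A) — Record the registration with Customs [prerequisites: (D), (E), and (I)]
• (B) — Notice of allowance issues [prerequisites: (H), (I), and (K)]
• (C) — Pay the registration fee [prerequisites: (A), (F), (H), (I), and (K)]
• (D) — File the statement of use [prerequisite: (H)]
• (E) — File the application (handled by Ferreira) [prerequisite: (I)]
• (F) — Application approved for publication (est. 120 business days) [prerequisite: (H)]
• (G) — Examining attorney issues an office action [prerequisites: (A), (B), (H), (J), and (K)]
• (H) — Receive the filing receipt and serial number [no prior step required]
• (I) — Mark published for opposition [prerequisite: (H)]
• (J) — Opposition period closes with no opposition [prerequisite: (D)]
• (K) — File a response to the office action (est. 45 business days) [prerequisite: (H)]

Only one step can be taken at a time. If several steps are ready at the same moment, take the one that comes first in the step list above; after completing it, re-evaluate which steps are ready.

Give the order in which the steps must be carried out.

(H), (D), (F), (I), (E), (A), (J), (K), (B), (C), (G)

Only (H) has no prerequisites, so it is first.
Ready: (D), (F), (I) and (K). (D) is listed earlier → (D).
(J) now also ready, so the ready set is {(F), (I), (J), (K)}; (F) is listed earlier → (F).
Ready: (I), (J) and (K). (I) is listed earlier → (I).
(E), (J) and (K) are all available; (E) is listed earlier → (E).
(A) now also ready, so the ready set is {(A), (J), (K)}; (A) is listed earlier → (A).
Ready: (J) and (K). (J) is listed earlier → (J).
(K) is the only step now ready → (K).
Now (B) and (C) have their prerequisites met. (B) is listed earlier, so (B) next.
Now (C) and (G) have their prerequisites met. (C) is listed earlier, so (C) next.
(G) needed (A), (B), (H), (J) and (K), now all done → (G).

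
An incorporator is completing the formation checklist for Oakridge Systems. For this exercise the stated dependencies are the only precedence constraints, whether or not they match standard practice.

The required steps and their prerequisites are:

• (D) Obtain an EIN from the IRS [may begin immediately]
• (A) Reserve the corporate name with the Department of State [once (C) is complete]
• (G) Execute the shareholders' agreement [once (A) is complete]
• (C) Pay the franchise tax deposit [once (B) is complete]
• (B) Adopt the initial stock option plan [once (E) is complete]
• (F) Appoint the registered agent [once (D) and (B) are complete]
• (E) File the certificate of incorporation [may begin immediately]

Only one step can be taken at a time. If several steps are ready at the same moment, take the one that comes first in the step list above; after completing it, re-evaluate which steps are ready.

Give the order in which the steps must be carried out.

Nothing is required for (D) and (E). (D) is listed earlier → (D) first.
(E) is the only step now ready → (E).
Next only (B) has its prerequisites met → (B).
Ready: (C) and (F). (C) is listed earlier → (C).
Ready: (A) and (F). (A) is listed earlier → (A).
Ready: (G) and (F). (G) is listed earlier → (G).
(F) needed (D) and (B), now all done → (F).

(D), (E), (B), (C), (A), (G), (F)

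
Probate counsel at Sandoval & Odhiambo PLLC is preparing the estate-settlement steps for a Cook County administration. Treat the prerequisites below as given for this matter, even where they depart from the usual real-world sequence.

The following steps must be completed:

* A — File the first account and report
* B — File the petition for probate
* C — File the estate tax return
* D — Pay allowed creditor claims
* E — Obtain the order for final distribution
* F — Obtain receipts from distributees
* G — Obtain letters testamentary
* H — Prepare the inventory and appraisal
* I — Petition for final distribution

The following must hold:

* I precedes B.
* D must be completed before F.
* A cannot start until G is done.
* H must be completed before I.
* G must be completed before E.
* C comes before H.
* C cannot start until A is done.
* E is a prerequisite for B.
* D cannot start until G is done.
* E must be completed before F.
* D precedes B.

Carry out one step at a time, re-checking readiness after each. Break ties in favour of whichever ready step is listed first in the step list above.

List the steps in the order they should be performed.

G A C D E F H I B

Only G has no prerequisites, so it is first.
A, D and E are all available; A is listed earlier → A.
C now also ready, so the ready set is {C, D, E}; C is listed earlier → C.
H now also ready, so the ready set is {D, E, H}; D is listed earlier → D.
Ready: E and H. E is listed earlier → E.
F now also ready, so the ready set is {F, H}; F is listed earlier → F.
H needed C, now all done → H.
I is the only step now ready → I.
That leaves B as the only ready step → B.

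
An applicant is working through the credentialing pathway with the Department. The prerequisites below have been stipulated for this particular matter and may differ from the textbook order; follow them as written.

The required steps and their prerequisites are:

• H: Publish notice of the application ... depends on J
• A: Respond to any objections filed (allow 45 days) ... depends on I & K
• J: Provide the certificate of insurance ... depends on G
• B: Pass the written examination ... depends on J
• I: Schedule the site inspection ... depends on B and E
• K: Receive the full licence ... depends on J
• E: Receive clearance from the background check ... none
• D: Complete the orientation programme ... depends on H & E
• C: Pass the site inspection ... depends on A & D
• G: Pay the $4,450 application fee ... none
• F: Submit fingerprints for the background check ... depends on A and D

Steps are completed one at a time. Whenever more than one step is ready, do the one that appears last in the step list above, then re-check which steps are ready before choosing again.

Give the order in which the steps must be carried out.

G and E have no prerequisites; G is listed later, so G is first.
J now also ready, so the ready set is {E, J}; E is listed later → E.
That leaves J as the only ready step → J.
Now K, B and H have their prerequisites met. K is listed later, so K next.
Now B and H have their prerequisites met. B is listed later, so B next.
I now also ready, so the ready set is {I, H}; I is listed later → I.
A and H are both available; A is listed later → A.
That leaves H as the only ready step → H.
Next only D has its prerequisites met → D.
F and C are both available; F is listed later → F.
Next only C has its prerequisites met → C.

G, E, J, K, B, I, A, H, D, F, C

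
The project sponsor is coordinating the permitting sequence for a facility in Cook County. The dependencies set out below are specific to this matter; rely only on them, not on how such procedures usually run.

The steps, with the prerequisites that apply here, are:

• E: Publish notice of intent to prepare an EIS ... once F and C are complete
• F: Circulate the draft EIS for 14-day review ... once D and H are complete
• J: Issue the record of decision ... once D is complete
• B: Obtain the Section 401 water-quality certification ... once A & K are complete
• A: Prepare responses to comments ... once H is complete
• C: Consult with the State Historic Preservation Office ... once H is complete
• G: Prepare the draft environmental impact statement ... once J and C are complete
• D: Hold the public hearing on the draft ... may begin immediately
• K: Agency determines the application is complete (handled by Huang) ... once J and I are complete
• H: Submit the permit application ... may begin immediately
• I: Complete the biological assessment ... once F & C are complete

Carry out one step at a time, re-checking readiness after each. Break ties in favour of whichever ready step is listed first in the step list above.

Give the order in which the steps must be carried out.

D, J, H, F, A, C, E, G, I, K, B

D and H have no prerequisites; D is listed earlier, so D is first.
J now also ready, so the ready set is {J, H}; J is listed earlier → J.
That leaves H as the only ready step → H.
F, A and C are all available; F is listed earlier → F.
Ready: A and C. A is listed earlier → A.
C needed H, now all done → C.
E, G and I are all available; E is listed earlier → E.
Now G and I have their prerequisites met. G is listed earlier, so G next.
I is the only step now ready → I.
That leaves K as the only ready step → K.
That leaves B as the only ready step → B.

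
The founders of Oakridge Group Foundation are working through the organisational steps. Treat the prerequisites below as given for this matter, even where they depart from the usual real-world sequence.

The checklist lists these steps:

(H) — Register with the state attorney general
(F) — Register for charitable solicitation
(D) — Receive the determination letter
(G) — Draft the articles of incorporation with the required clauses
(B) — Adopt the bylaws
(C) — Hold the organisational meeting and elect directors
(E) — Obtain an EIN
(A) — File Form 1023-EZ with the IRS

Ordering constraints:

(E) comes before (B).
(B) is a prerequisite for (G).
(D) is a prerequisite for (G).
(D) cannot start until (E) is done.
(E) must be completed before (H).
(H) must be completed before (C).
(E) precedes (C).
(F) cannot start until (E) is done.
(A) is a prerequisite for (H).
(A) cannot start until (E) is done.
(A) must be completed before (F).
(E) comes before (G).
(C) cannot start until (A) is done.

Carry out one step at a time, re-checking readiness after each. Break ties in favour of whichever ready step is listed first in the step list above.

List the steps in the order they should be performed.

(E) is the only step with nothing outstanding, so it goes first.
(D), (B) and (A) are all available; (D) is listed earlier → (D).
Now (B) and (A) have their prerequisites met. (B) is listed earlier, so (B) next.
(G) and (A) are both available; (G) is listed earlier → (G).
Next only (A) has its prerequisites met → (A).
Now (H) and (F) have their prerequisites met. (H) is listed earlier, so (H) next.
(C) now also ready, so the ready set is {(F), (C)}; (F) is listed earlier → (F).
That leaves (C) as the only ready step → (C).

(E) → (D) → (B) → (G) → (A) → (H) → (F) → (C)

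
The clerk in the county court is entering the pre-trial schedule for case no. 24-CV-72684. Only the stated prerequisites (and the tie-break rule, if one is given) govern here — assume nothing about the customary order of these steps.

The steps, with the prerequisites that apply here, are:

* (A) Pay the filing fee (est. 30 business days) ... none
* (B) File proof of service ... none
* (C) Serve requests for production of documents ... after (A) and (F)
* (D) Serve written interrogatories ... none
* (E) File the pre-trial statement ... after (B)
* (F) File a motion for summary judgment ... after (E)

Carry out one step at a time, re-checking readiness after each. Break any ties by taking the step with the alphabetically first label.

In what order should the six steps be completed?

Nothing is required for (A), (B) and (D). (A) has the earlier label → (A) first.
(B) and (D) are both available; (B) has the earlier label → (B).
Now (D) and (E) have their prerequisites met. (D) has the earlier label, so (D) next.
Next only (E) has its prerequisites met → (E).
(F) is the only step now ready → (F).
(C) needed (A) and (F), now all done → (C).

(A) (B) (D) (E) (F) (C)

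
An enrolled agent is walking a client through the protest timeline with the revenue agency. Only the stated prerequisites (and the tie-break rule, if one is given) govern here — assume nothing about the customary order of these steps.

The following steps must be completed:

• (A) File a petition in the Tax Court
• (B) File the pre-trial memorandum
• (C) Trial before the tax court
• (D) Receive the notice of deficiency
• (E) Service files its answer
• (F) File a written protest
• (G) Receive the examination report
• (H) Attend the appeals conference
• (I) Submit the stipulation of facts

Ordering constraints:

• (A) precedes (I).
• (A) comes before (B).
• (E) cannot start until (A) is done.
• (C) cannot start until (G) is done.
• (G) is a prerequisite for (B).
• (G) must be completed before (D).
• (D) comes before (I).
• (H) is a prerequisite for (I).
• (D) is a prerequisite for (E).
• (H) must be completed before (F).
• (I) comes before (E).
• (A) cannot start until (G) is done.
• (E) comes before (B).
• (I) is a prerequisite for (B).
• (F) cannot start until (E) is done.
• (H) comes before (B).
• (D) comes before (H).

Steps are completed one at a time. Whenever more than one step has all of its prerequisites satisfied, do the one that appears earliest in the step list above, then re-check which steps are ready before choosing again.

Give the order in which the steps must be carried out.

(G), (A), (C), (D), (H), (I), (E), (B), (F)

Only (G) has no prerequisites, so it is first.
Ready: (A), (C) and (D). (A) is listed earlier → (A).
Ready: (C) and (D). (C) is listed earlier → (C).
Next only (D) has its prerequisites met → (D).
That leaves (H) as the only ready step → (H).
That leaves (I) as the only ready step → (I).
(E) needed (A), (D) and (I), now all done → (E).
Now (B) and (F) have their prerequisites met. (B) is listed earlier, so (B) next.
(F) is the only step now ready → (F).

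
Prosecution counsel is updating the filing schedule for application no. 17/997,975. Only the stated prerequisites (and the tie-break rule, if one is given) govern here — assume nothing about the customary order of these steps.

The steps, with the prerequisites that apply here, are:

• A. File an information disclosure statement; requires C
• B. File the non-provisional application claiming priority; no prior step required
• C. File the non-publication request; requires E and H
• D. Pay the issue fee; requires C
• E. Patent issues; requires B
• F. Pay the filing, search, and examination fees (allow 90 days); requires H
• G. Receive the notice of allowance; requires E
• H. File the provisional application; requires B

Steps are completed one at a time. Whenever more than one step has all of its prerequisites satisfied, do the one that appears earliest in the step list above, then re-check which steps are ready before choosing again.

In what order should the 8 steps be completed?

B has no prerequisites → B first.
Now E and H have their prerequisites met. E is listed earlier, so E next.
G now also ready, so the ready set is {G, H}; G is listed earlier → G.
Next only H has its prerequisites met → H.
Ready: C and F. C is listed earlier → C.
A, D and F are all available; A is listed earlier → A.
D and F are both available; D is listed earlier → D.
F is the only step now ready → F.

B → E → G → H → C → A → D → F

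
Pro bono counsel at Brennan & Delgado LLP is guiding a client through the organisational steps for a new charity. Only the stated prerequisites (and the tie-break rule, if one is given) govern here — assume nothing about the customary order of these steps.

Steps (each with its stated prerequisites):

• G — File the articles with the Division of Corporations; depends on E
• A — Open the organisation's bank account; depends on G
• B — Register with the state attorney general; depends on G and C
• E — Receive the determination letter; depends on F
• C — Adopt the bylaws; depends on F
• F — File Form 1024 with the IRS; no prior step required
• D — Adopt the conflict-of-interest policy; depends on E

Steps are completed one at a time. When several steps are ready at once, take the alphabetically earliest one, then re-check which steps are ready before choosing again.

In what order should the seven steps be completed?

F, C, E, D, G, A, B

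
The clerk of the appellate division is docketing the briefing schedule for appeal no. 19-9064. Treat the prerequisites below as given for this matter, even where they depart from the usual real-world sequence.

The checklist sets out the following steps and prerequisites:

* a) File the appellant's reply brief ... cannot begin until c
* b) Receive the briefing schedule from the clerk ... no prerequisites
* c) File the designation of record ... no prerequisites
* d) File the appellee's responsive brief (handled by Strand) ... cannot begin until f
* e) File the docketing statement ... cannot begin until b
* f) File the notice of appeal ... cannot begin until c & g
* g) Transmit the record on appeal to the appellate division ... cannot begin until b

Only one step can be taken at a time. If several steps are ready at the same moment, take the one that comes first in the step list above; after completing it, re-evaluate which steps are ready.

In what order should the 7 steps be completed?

b, c, a, e, g, f, d

Nothing is required for b and c. b is listed earlier → b first.
e and g now also ready, so the ready set is {c, e, g}; c is listed earlier → c.
a now also ready, so the ready set is {a, e, g}; a is listed earlier → a.
Ready: e and g. e is listed earlier → e.
That leaves g as the only ready step → g.
f needed c and g, now all done → f.
That leaves d as the only ready step → d.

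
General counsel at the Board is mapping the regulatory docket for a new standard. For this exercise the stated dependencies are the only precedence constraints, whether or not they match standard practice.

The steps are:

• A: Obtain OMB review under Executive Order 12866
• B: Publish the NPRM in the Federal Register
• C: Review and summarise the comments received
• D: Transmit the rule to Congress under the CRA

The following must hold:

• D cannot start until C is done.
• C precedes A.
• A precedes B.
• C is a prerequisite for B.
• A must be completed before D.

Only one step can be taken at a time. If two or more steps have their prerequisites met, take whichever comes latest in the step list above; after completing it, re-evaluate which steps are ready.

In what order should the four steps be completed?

C, A, D, B

Only C has no prerequisites, so it is first.
A needed C, now all done → A.
Now D and B have their prerequisites met. D is listed later, so D next.
B is the only step now ready → B.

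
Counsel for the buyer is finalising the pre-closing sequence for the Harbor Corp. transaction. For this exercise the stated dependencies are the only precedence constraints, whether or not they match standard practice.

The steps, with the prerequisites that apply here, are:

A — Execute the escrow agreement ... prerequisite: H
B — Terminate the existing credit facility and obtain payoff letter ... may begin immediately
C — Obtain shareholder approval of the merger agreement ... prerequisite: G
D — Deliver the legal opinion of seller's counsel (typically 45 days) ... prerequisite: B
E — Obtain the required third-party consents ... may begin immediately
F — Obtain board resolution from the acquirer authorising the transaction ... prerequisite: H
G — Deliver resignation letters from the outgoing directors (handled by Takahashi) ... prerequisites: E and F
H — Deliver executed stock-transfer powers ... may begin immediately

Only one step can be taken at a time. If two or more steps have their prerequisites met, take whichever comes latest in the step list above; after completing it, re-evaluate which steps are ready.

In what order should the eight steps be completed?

H, F, E, G, C, B, D, A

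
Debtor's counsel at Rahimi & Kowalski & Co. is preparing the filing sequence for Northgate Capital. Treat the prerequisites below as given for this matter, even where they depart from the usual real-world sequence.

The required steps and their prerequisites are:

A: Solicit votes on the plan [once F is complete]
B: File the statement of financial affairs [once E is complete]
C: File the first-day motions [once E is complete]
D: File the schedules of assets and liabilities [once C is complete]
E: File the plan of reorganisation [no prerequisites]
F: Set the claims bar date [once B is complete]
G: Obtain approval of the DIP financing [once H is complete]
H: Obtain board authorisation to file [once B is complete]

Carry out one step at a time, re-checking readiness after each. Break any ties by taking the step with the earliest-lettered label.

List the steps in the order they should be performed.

E is the only step with nothing outstanding, so it goes first.
B and C are both available; B has the earlier label → B.
Ready: C, F and H. C has the earlier label → C.
Ready: D, F and H. D has the earlier label → D.
Ready: F and H. F has the earlier label → F.
A now also ready, so the ready set is {A, H}; A has the earlier label → A.
H needed B, now all done → H.
G is the only step now ready → G.

E, B, C, D, F, A, H, G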